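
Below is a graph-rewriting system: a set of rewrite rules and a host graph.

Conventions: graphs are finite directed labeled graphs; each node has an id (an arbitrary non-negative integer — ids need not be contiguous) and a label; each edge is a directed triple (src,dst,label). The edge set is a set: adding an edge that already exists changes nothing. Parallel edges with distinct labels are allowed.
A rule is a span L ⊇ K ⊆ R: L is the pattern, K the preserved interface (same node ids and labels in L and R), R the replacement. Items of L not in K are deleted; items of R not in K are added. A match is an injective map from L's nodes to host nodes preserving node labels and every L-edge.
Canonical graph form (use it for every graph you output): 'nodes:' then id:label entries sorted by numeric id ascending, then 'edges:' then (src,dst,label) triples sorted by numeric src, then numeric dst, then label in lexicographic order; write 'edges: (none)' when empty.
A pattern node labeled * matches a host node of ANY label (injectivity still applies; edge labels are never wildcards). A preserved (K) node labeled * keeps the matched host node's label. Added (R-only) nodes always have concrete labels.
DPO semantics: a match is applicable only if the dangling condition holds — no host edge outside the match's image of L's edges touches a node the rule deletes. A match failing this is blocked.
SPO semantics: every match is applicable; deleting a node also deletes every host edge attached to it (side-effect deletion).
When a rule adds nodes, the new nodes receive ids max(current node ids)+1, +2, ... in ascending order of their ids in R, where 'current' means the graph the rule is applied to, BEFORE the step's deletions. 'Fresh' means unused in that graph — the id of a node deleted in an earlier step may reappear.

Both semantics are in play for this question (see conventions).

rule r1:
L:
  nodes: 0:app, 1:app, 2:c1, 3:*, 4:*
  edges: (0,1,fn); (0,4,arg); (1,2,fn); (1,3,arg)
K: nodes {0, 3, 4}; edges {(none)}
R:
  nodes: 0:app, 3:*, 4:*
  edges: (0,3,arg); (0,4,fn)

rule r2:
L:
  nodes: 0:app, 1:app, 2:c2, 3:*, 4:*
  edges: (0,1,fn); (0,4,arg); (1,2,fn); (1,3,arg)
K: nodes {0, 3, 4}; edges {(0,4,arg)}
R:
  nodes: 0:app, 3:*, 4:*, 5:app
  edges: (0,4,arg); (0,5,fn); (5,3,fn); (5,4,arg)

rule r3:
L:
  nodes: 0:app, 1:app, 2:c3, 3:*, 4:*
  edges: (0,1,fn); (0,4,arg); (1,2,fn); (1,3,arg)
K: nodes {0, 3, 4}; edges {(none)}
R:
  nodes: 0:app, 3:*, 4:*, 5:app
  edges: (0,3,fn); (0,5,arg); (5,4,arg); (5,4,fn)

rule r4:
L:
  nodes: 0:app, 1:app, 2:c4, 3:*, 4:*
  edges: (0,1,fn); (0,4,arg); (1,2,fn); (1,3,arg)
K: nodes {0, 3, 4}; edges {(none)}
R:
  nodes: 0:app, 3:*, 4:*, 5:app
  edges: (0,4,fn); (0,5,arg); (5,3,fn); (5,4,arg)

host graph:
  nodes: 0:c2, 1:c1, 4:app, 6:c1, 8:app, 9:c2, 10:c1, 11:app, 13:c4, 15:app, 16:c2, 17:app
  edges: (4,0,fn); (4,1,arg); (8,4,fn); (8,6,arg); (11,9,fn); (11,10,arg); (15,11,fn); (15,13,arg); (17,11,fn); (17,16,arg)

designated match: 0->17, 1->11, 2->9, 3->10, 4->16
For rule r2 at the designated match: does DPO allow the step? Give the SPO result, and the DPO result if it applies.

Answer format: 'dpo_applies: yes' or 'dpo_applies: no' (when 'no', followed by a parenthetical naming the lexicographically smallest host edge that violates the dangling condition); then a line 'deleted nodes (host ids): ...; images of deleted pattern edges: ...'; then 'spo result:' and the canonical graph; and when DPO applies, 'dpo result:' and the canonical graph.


dpo_applies: no
(the rule deletes node 11, which keeps host edge (15,11,fn) outside the match image — the dangling condition fails, DPO blocks; SPO proceeds and side-deletes such edges)
deleted nodes (host ids): 9, 11; images of deleted pattern edges: (11,9,fn); (11,10,arg); (17,11,fn)
spo result:
nodes: 0:c2, 1:c1, 4:app, 6:c1, 8:app, 10:c1, 13:c4, 15:app, 16:c2, 17:app, 18:app
edges: (4,0,fn); (4,1,arg); (8,4,fn); (8,6,arg); (15,13,arg); (17,16,arg); (17,18,fn); (18,10,fn); (18,16,arg)


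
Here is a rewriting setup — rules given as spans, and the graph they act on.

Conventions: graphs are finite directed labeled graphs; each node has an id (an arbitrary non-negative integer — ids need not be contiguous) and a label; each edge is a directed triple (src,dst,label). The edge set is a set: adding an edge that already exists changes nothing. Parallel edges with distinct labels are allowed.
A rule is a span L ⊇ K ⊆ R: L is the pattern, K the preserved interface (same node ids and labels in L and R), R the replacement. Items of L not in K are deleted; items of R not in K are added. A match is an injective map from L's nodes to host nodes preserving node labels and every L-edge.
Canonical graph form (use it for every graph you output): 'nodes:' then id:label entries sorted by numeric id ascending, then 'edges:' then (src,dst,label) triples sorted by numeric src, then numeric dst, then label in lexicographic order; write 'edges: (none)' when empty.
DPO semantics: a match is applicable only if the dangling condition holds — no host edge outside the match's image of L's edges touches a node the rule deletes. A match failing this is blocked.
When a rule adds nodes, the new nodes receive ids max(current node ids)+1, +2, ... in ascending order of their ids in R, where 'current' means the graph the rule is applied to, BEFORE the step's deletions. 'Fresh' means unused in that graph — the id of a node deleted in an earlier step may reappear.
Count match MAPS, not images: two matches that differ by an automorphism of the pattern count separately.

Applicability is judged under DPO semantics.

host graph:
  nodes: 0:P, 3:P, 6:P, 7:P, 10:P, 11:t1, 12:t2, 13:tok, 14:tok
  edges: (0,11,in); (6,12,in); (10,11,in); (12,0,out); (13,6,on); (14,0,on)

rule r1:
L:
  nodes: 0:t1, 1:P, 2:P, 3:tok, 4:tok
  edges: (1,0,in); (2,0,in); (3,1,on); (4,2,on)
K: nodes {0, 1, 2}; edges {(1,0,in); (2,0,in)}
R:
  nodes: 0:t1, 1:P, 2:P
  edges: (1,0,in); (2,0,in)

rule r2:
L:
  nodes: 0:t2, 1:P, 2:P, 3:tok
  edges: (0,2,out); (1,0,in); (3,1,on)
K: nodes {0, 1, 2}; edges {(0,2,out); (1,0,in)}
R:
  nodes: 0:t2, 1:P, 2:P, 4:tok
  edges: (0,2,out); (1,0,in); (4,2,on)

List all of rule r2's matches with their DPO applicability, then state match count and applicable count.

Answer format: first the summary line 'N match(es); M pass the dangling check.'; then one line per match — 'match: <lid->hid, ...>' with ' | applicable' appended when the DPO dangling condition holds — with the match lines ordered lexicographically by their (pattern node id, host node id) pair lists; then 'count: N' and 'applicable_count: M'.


1 match(es); 1 pass the dangling check.
match: 0->12, 1->6, 2->0, 3->13 | applicable
count: 1
applicable_count: 1


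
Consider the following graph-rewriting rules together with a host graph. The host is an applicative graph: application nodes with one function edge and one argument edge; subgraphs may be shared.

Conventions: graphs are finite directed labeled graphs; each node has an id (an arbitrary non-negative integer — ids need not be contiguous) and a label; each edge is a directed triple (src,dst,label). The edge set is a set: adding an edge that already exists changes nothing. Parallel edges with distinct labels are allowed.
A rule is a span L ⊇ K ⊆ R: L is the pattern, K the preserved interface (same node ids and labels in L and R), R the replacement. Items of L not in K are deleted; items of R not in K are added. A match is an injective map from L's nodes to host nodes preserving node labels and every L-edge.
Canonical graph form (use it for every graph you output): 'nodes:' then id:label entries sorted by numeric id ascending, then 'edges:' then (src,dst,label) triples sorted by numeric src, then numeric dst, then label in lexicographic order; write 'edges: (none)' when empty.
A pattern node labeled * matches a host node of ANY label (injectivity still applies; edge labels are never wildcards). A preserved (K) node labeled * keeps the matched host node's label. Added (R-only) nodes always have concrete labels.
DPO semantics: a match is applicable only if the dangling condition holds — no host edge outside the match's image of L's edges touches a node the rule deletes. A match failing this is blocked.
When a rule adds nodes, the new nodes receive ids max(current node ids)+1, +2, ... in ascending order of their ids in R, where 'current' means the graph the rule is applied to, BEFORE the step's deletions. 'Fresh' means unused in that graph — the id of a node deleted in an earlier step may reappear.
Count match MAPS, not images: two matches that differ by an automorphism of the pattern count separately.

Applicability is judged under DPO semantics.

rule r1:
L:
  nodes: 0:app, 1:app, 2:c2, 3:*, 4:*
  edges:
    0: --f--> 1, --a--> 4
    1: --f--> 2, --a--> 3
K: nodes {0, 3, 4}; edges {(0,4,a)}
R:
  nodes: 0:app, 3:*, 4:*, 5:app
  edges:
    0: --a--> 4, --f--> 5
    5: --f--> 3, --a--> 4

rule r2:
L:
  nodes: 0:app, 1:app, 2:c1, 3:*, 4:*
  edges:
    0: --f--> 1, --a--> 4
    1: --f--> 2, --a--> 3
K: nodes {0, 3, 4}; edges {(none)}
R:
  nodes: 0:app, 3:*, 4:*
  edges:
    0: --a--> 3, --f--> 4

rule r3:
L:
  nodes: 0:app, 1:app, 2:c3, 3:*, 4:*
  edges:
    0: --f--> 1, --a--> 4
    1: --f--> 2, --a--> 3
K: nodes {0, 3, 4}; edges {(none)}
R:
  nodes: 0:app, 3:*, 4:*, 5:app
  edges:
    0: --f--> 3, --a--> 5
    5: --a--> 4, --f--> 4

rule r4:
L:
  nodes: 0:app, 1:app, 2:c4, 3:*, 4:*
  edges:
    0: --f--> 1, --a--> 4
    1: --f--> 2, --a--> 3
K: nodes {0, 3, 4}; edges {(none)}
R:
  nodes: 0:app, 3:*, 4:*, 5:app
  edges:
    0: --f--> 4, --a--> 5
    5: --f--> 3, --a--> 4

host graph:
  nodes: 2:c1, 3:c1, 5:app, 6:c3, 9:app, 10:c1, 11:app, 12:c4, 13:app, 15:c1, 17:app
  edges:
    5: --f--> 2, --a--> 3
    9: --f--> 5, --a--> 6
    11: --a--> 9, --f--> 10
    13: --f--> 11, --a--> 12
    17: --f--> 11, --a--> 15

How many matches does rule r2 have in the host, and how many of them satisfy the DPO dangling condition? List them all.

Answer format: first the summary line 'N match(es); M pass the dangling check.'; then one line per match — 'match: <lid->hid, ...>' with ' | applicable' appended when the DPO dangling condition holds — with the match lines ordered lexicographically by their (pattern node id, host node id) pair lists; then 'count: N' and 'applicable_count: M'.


3 match(es); 1 pass the dangling check.
match: 0->9, 1->5, 2->2, 3->3, 4->6 | applicable
match: 0->13, 1->11, 2->10, 3->9, 4->12
match: 0->17, 1->11, 2->10, 3->9, 4->15
count: 3
applicable_count: 1


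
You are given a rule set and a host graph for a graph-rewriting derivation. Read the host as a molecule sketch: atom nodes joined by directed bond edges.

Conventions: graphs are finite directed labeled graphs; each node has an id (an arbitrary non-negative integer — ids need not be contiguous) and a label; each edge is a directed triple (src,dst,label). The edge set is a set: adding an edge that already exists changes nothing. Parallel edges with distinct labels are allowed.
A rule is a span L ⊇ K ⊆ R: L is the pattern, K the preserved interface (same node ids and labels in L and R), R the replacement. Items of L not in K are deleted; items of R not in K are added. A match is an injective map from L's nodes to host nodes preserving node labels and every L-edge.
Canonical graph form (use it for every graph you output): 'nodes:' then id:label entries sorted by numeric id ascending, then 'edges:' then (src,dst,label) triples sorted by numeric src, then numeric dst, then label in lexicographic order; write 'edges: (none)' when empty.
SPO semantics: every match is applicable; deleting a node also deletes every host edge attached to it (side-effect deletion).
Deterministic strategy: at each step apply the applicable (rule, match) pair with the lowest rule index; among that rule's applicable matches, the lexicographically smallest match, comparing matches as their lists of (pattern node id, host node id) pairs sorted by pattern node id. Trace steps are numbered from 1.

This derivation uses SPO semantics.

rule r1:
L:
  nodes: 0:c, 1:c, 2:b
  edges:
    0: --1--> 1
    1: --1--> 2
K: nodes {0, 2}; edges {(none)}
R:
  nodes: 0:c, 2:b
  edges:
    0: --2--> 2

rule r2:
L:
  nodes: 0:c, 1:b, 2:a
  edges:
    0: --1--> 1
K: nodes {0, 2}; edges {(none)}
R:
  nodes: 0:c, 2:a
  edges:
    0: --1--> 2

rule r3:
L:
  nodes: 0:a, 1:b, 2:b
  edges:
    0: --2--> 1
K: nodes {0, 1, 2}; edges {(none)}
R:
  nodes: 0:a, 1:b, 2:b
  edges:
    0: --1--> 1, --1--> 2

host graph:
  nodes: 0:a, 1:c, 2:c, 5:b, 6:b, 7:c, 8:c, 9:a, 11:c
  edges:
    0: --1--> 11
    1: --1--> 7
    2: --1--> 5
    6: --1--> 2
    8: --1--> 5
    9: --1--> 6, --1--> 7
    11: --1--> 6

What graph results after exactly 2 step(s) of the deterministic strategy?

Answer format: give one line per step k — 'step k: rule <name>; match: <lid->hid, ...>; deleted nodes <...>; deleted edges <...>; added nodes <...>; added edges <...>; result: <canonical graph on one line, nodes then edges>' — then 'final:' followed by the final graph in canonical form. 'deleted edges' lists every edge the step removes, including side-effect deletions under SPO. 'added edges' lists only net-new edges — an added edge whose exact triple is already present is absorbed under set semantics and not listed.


step 1: rule r2; match: 0->2, 1->5, 2->0; deleted nodes 5; deleted edges (2,5,1); (8,5,1); added nodes (none); added edges (2,0,1); result: nodes: 0:a, 1:c, 2:c, 6:b, 7:c, 8:c, 9:a, 11:c edges: (0,11,1); (1,7,1); (2,0,1); (6,2,1); (9,6,1); (9,7,1); (11,6,1)
step 2: rule r2; match: 0->11, 1->6, 2->0; deleted nodes 6; deleted edges (6,2,1); (9,6,1); (11,6,1); added nodes (none); added edges (11,0,1); result: nodes: 0:a, 1:c, 2:c, 7:c, 8:c, 9:a, 11:c edges: (0,11,1); (1,7,1); (2,0,1); (9,7,1); (11,0,1)
final:
nodes: 0:a, 1:c, 2:c, 7:c, 8:c, 9:a, 11:c
edges: (0,11,1); (1,7,1); (2,0,1); (9,7,1); (11,0,1)


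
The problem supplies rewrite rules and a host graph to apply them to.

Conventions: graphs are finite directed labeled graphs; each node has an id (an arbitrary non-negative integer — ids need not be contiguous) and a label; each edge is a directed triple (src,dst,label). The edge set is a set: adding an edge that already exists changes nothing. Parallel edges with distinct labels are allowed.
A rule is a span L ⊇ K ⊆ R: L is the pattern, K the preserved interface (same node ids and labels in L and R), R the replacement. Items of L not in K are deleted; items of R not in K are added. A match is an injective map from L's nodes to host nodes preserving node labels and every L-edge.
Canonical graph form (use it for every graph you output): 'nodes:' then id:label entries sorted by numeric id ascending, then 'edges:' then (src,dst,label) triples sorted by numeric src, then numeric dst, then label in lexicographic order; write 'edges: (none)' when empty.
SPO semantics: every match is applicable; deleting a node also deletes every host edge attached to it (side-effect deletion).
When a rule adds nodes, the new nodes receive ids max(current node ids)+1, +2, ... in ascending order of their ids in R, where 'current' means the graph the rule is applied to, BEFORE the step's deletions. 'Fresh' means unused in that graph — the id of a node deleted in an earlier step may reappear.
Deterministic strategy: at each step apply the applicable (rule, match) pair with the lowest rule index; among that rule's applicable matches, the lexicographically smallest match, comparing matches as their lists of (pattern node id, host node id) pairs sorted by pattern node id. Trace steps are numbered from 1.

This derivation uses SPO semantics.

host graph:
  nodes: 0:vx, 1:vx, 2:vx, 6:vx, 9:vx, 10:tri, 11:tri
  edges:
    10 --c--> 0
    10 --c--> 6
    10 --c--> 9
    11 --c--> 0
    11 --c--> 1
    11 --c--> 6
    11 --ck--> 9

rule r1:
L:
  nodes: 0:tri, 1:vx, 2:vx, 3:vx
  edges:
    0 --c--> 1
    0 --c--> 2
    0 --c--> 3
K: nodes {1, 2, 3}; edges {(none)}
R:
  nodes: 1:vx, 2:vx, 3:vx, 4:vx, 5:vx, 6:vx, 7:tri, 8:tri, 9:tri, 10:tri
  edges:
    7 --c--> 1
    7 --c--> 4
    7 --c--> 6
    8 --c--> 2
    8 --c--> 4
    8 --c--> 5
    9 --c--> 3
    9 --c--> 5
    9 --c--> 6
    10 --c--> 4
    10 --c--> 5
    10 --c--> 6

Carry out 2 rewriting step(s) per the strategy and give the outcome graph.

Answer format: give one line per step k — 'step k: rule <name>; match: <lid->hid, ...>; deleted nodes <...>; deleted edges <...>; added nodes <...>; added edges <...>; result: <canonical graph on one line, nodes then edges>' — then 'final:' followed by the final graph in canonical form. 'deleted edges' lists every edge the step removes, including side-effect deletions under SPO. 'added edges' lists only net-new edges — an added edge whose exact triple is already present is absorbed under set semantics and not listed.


step 1: rule r1; match: 0->10, 1->0, 2->6, 3->9; deleted nodes 10; deleted edges (10,0,c); (10,6,c); (10,9,c); added nodes 12, 13, 14, 15, 16, 17, 18; added edges (15,0,c); (15,12,c); (15,14,c); (16,6,c); (16,12,c); (16,13,c); (17,9,c); (17,13,c); (17,14,c); (18,12,c); (18,13,c); (18,14,c); result: nodes: 0:vx, 1:vx, 2:vx, 6:vx, 9:vx, 11:tri, 12:vx, 13:vx, 14:vx, 15:tri, 16:tri, 17:tri, 18:tri edges: (11,0,c); (11,1,c); (11,6,c); (11,9,ck); (15,0,c); (15,12,c); (15,14,c); (16,6,c); (16,12,c); (16,13,c); (17,9,c); (17,13,c); (17,14,c); (18,12,c); (18,13,c); (18,14,c)
step 2: rule r1; match: 0->11, 1->0, 2->1, 3->6; deleted nodes 11; deleted edges (11,0,c); (11,1,c); (11,6,c); (11,9,ck); added nodes 19, 20, 21, 22, 23, 24, 25; added edges (22,0,c); (22,19,c); (22,21,c); (23,1,c); (23,19,c); (23,20,c); (24,6,c); (24,20,c); (24,21,c); (25,19,c); (25,20,c); (25,21,c); result: nodes: 0:vx, 1:vx, 2:vx, 6:vx, 9:vx, 12:vx, 13:vx, 14:vx, 15:tri, 16:tri, 17:tri, 18:tri, 19:vx, 20:vx, 21:vx, 22:tri, 23:tri, 24:tri, 25:tri edges: (15,0,c); (15,12,c); (15,14,c); (16,6,c); (16,12,c); (16,13,c); (17,9,c); (17,13,c); (17,14,c); (18,12,c); (18,13,c); (18,14,c); (22,0,c); (22,19,c); (22,21,c); (23,1,c); (23,19,c); (23,20,c); (24,6,c); (24,20,c); (24,21,c); (25,19,c); (25,20,c); (25,21,c)
final:
nodes: 0:vx, 1:vx, 2:vx, 6:vx, 9:vx, 12:vx, 13:vx, 14:vx, 15:tri, 16:tri, 17:tri, 18:tri, 19:vx, 20:vx, 21:vx, 22:tri, 23:tri, 24:tri, 25:tri
edges: (15,0,c); (15,12,c); (15,14,c); (16,6,c); (16,12,c); (16,13,c); (17,9,c); (17,13,c); (17,14,c); (18,12,c); (18,13,c); (18,14,c); (22,0,c); (22,19,c); (22,21,c); (23,1,c); (23,19,c); (23,20,c); (24,6,c); (24,20,c); (24,21,c); (25,19,c); (25,20,c); (25,21,c)


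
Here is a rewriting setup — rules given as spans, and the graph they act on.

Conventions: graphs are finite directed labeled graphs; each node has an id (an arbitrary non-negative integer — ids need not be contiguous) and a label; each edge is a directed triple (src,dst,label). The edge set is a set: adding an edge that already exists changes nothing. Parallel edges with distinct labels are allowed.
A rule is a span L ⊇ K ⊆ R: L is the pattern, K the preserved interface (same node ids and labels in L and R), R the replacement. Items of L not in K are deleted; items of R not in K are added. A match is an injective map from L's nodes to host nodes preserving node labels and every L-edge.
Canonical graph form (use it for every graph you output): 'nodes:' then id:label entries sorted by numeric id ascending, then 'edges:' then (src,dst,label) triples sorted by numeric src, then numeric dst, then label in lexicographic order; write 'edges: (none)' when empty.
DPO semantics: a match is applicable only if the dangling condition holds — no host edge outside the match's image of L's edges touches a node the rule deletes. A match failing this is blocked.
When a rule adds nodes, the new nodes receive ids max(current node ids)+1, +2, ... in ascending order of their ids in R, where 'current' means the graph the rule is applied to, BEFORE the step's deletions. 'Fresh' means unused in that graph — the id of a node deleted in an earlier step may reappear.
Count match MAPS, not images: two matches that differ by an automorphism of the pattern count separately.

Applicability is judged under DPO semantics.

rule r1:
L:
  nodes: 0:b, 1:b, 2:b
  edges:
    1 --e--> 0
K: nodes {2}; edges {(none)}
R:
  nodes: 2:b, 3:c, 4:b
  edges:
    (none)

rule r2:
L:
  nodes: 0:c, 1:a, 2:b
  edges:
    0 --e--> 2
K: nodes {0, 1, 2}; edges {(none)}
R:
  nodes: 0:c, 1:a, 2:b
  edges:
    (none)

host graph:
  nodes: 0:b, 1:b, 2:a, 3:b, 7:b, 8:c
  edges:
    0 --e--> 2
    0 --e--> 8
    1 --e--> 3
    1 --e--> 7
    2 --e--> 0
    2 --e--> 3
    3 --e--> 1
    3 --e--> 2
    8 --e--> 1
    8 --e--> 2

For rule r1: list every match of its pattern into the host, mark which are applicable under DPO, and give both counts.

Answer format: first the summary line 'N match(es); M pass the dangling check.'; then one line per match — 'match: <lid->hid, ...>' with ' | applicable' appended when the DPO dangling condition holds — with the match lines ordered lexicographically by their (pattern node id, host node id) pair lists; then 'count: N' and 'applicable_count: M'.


6 match(es); 0 pass the dangling check.
match: 0->1, 1->3, 2->0
match: 0->1, 1->3, 2->7
match: 0->3, 1->1, 2->0
match: 0->3, 1->1, 2->7
match: 0->7, 1->1, 2->0
match: 0->7, 1->1, 2->3
count: 6
applicable_count: 0


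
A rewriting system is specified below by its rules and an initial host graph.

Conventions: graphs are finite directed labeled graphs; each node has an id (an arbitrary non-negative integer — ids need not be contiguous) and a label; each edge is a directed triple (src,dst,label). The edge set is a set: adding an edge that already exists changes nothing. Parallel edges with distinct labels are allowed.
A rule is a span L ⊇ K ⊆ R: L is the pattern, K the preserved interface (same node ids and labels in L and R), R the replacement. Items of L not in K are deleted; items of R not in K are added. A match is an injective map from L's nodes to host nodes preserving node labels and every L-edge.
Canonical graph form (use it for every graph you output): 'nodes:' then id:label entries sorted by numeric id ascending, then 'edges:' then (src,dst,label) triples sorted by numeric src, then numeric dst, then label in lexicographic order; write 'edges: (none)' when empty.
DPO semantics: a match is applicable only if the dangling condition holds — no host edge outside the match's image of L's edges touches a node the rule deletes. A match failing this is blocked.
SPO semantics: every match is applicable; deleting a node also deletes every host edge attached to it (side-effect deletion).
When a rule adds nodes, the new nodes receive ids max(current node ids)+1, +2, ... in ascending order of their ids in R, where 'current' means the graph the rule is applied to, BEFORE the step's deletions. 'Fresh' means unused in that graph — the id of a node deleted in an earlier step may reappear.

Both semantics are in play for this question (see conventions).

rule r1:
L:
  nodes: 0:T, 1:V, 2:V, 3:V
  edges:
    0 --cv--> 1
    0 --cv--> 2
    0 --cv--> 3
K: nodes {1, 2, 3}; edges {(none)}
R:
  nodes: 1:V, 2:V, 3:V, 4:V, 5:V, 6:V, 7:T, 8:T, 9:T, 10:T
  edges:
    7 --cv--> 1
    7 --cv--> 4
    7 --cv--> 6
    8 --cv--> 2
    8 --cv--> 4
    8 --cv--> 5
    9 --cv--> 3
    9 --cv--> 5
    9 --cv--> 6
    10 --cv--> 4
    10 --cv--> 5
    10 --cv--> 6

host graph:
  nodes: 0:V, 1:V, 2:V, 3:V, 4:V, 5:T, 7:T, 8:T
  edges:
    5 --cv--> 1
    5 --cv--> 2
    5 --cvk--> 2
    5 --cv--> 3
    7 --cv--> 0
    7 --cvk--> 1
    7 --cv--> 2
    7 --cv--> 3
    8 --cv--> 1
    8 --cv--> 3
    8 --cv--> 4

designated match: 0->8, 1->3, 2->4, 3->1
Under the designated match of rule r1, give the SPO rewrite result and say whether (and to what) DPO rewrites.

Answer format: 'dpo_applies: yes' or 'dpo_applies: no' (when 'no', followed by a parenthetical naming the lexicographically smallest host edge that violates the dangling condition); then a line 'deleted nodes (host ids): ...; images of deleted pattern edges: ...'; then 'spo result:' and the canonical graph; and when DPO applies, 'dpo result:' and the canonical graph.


dpo_applies: yes
deleted nodes (host ids): 8; images of deleted pattern edges: (8,1,cv); (8,3,cv); (8,4,cv)
spo result:
nodes: 0:V, 1:V, 2:V, 3:V, 4:V, 5:T, 7:T, 9:V, 10:V, 11:V, 12:T, 13:T, 14:T, 15:T
edges: (5,1,cv); (5,2,cv); (5,2,cvk); (5,3,cv); (7,0,cv); (7,1,cvk); (7,2,cv); (7,3,cv); (12,3,cv); (12,9,cv); (12,11,cv); (13,4,cv); (13,9,cv); (13,10,cv); (14,1,cv); (14,10,cv); (14,11,cv); (15,9,cv); (15,10,cv); (15,11,cv)
dpo result:
nodes: 0:V, 1:V, 2:V, 3:V, 4:V, 5:T, 7:T, 9:V, 10:V, 11:V, 12:T, 13:T, 14:T, 15:T
edges: (5,1,cv); (5,2,cv); (5,2,cvk); (5,3,cv); (7,0,cv); (7,1,cvk); (7,2,cv); (7,3,cv); (12,3,cv); (12,9,cv); (12,11,cv); (13,4,cv); (13,9,cv); (13,10,cv); (14,1,cv); (14,10,cv); (14,11,cv); (15,9,cv); (15,10,cv); (15,11,cv)


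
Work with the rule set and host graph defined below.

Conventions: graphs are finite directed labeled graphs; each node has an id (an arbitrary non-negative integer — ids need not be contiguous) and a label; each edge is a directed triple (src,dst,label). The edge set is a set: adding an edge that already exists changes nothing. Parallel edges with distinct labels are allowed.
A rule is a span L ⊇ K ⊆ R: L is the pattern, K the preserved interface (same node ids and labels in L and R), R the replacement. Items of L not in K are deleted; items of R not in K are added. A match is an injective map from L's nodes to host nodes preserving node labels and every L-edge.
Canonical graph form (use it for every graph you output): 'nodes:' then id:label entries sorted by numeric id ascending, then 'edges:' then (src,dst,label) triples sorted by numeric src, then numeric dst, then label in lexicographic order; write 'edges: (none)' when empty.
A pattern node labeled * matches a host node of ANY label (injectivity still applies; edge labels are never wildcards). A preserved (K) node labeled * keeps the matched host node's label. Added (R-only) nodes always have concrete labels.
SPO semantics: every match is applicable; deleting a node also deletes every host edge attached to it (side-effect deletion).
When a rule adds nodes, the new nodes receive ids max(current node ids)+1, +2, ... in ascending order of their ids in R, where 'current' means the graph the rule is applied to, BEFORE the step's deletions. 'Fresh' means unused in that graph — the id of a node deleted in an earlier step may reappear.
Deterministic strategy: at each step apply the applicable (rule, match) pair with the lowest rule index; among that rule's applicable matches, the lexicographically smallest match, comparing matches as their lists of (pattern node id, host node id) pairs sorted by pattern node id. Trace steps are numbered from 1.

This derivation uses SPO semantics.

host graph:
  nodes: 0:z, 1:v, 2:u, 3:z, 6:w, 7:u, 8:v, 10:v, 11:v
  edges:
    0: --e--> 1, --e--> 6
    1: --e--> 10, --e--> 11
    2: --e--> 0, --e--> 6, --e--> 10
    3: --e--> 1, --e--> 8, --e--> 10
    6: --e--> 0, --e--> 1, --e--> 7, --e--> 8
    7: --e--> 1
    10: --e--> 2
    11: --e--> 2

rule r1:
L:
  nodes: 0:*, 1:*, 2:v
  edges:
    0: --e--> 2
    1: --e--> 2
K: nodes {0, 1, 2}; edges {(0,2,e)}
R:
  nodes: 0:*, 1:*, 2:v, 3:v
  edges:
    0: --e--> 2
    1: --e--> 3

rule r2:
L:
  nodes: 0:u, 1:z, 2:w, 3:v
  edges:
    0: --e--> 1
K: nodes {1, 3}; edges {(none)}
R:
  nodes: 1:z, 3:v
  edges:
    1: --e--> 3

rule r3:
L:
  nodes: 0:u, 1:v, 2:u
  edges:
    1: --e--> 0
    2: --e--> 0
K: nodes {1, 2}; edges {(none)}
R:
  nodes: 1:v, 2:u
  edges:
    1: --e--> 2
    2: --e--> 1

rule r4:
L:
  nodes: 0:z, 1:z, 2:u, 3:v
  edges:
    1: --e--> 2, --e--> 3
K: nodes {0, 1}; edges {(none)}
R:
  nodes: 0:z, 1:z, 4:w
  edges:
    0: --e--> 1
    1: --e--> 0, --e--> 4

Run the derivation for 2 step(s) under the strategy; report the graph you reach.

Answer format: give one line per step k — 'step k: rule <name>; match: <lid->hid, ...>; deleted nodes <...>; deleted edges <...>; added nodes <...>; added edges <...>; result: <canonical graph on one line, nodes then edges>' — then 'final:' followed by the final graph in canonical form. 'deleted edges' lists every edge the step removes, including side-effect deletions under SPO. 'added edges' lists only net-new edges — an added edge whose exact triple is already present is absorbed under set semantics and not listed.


step 1: rule r1; match: 0->0, 1->3, 2->1; deleted nodes (none); deleted edges (3,1,e); added nodes 12; added edges (3,12,e); result: nodes: 0:z, 1:v, 2:u, 3:z, 6:w, 7:u, 8:v, 10:v, 11:v, 12:v edges: (0,1,e); (0,6,e); (1,10,e); (1,11,e); (2,0,e); (2,6,e); (2,10,e); (3,8,e); (3,10,e); (3,12,e); (6,0,e); (6,1,e); (6,7,e); (6,8,e); (7,1,e); (10,2,e); (11,2,e)
step 2: rule r1; match: 0->0, 1->6, 2->1; deleted nodes (none); deleted edges (6,1,e); added nodes 13; added edges (6,13,e); result: nodes: 0:z, 1:v, 2:u, 3:z, 6:w, 7:u, 8:v, 10:v, 11:v, 12:v, 13:v edges: (0,1,e); (0,6,e); (1,10,e); (1,11,e); (2,0,e); (2,6,e); (2,10,e); (3,8,e); (3,10,e); (3,12,e); (6,0,e); (6,7,e); (6,8,e); (6,13,e); (7,1,e); (10,2,e); (11,2,e)
final:
nodes: 0:z, 1:v, 2:u, 3:z, 6:w, 7:u, 8:v, 10:v, 11:v, 12:v, 13:v
edges: (0,1,e); (0,6,e); (1,10,e); (1,11,e); (2,0,e); (2,6,e); (2,10,e); (3,8,e); (3,10,e); (3,12,e); (6,0,e); (6,7,e); (6,8,e); (6,13,e); (7,1,e); (10,2,e); (11,2,e)


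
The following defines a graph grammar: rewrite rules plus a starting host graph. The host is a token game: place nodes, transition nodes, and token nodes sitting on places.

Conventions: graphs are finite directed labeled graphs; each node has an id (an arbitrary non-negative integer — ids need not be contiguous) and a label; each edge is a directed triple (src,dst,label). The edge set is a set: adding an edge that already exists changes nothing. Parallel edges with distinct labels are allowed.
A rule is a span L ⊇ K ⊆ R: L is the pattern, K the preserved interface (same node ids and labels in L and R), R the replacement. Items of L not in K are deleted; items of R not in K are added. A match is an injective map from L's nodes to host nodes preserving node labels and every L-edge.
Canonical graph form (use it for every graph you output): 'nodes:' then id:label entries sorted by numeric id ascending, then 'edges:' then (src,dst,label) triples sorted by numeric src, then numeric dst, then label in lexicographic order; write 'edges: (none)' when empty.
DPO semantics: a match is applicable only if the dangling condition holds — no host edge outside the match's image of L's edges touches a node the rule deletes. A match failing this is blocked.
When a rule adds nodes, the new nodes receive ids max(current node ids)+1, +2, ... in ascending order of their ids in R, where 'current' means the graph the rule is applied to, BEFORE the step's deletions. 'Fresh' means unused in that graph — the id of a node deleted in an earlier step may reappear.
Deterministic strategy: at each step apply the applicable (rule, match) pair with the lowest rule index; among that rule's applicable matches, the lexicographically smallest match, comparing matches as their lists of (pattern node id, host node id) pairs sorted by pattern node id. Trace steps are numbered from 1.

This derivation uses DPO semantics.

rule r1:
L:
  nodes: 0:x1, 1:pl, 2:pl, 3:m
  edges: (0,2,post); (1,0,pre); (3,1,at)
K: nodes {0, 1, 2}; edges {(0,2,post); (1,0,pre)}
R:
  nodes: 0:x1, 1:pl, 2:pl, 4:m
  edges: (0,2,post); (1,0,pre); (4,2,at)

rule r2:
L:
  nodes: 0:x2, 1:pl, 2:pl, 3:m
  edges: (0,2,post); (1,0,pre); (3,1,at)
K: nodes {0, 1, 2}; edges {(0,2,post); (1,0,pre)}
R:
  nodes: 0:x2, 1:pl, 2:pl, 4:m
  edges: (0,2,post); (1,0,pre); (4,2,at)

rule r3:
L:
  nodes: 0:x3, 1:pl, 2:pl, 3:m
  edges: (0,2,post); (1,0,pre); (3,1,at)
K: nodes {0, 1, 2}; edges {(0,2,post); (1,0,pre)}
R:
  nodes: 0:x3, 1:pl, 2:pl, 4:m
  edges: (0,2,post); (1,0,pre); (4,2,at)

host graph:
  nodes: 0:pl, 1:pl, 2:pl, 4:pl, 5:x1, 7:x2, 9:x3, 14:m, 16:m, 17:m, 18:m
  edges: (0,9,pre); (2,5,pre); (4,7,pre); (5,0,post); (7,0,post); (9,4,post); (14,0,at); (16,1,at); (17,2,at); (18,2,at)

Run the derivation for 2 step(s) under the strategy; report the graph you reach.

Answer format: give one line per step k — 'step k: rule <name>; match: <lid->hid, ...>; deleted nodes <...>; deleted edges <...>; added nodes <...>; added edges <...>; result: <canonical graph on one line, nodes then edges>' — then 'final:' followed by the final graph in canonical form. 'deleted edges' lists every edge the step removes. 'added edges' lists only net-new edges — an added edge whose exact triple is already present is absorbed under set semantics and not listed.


step 1: rule r1; match: 0->5, 1->2, 2->0, 3->17; deleted nodes 17; deleted edges (17,2,at); added nodes 19; added edges (19,0,at); result: nodes: 0:pl, 1:pl, 2:pl, 4:pl, 5:x1, 7:x2, 9:x3, 14:m, 16:m, 18:m, 19:m edges: (0,9,pre); (2,5,pre); (4,7,pre); (5,0,post); (7,0,post); (9,4,post); (14,0,at); (16,1,at); (18,2,at); (19,0,at)
step 2: rule r1; match: 0->5, 1->2, 2->0, 3->18; deleted nodes 18; deleted edges (18,2,at); added nodes 20; added edges (20,0,at); result: nodes: 0:pl, 1:pl, 2:pl, 4:pl, 5:x1, 7:x2, 9:x3, 14:m, 16:m, 19:m, 20:m edges: (0,9,pre); (2,5,pre); (4,7,pre); (5,0,post); (7,0,post); (9,4,post); (14,0,at); (16,1,at); (19,0,at); (20,0,at)
final:
nodes: 0:pl, 1:pl, 2:pl, 4:pl, 5:x1, 7:x2, 9:x3, 14:m, 16:m, 19:m, 20:m
edges: (0,9,pre); (2,5,pre); (4,7,pre); (5,0,post); (7,0,post); (9,4,post); (14,0,at); (16,1,at); (19,0,at); (20,0,at)


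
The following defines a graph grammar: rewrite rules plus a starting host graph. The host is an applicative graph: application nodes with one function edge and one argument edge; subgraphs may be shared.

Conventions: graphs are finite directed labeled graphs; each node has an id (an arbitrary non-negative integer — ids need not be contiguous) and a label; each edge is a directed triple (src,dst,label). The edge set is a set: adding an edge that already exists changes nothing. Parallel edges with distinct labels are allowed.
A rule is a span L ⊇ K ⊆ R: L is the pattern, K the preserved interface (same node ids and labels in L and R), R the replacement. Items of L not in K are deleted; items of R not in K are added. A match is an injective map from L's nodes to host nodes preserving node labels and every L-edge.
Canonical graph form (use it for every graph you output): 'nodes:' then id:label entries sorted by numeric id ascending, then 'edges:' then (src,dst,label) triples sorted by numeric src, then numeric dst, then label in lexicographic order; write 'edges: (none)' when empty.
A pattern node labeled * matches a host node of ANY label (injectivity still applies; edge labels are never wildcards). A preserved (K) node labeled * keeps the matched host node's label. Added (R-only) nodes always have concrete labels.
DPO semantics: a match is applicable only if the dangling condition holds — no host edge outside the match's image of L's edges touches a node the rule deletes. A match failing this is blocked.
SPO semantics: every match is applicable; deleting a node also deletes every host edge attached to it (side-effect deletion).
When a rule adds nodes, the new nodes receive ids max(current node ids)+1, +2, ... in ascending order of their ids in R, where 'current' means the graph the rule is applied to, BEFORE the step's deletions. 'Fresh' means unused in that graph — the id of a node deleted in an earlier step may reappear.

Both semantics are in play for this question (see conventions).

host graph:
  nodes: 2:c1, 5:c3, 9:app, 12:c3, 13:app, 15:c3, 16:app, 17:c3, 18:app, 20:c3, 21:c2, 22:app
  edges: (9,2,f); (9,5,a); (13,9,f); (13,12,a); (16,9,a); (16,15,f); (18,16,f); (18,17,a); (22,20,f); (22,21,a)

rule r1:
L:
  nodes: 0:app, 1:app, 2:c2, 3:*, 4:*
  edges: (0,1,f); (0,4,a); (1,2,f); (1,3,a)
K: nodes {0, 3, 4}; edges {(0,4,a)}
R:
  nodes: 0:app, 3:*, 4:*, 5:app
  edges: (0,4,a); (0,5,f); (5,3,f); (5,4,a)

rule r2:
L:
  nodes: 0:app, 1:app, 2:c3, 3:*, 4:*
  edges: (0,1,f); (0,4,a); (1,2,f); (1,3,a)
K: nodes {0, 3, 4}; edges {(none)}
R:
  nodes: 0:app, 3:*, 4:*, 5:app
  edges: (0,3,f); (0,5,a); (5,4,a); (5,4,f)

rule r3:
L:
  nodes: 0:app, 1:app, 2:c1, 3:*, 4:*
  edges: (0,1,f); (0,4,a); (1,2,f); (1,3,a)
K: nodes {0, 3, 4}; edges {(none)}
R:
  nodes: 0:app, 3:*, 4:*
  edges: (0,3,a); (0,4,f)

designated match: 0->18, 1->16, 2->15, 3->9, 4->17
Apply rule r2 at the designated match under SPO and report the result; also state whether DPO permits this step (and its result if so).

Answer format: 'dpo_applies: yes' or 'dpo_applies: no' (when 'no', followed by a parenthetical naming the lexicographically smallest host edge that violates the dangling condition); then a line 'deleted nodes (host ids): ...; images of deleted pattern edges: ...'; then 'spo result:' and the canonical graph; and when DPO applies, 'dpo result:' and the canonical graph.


dpo_applies: yes
deleted nodes (host ids): 15, 16; images of deleted pattern edges: (16,9,a); (16,15,f); (18,16,f); (18,17,a)
spo result:
nodes: 2:c1, 5:c3, 9:app, 12:c3, 13:app, 17:c3, 18:app, 20:c3, 21:c2, 22:app, 23:app
edges: (9,2,f); (9,5,a); (13,9,f); (13,12,a); (18,9,f); (18,23,a); (22,20,f); (22,21,a); (23,17,a); (23,17,f)
dpo result:
nodes: 2:c1, 5:c3, 9:app, 12:c3, 13:app, 17:c3, 18:app, 20:c3, 21:c2, 22:app, 23:app
edges: (9,2,f); (9,5,a); (13,9,f); (13,12,a); (18,9,f); (18,23,a); (22,20,f); (22,21,a); (23,17,a); (23,17,f)


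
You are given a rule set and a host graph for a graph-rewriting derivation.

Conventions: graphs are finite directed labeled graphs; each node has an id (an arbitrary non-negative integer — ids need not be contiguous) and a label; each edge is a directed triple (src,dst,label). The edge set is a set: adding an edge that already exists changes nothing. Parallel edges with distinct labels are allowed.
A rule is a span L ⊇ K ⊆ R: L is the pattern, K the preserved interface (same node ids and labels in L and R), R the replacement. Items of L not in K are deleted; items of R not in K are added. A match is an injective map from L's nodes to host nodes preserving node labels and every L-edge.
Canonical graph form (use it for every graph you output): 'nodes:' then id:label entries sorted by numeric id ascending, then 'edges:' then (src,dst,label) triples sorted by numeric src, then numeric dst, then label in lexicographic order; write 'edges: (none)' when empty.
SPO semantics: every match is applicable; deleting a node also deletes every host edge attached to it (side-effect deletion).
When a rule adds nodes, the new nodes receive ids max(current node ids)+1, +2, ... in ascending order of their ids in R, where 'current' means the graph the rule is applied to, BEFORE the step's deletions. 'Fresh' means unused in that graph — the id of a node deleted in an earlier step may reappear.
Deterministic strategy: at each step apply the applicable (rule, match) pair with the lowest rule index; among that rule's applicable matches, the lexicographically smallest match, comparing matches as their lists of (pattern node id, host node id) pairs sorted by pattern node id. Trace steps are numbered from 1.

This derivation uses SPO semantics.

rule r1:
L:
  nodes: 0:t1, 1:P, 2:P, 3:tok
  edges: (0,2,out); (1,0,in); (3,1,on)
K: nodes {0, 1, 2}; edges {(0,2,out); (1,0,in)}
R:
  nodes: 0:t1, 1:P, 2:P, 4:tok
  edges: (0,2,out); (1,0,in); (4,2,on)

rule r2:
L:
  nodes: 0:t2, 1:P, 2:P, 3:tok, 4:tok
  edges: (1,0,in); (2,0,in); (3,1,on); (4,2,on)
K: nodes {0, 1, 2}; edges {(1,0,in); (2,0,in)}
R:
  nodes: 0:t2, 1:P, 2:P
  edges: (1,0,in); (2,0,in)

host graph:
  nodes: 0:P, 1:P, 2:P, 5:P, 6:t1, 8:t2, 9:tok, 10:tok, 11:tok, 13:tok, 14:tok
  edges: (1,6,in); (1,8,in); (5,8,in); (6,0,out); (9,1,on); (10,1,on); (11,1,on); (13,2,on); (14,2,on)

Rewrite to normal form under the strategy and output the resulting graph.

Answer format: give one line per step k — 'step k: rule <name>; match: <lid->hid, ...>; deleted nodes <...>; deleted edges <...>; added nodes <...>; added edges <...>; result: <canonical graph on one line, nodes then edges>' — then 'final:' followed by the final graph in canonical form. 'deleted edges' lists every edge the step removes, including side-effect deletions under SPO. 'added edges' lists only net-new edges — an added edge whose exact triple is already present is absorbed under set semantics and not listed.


step 1: rule r1; match: 0->6, 1->1, 2->0, 3->9; deleted nodes 9; deleted edges (9,1,on); added nodes 15; added edges (15,0,on); result: nodes: 0:P, 1:P, 2:P, 5:P, 6:t1, 8:t2, 10:tok, 11:tok, 13:tok, 14:tok, 15:tok edges: (1,6,in); (1,8,in); (5,8,in); (6,0,out); (10,1,on); (11,1,on); (13,2,on); (14,2,on); (15,0,on)
step 2: rule r1; match: 0->6, 1->1, 2->0, 3->10; deleted nodes 10; deleted edges (10,1,on); added nodes 16; added edges (16,0,on); result: nodes: 0:P, 1:P, 2:P, 5:P, 6:t1, 8:t2, 11:tok, 13:tok, 14:tok, 15:tok, 16:tok edges: (1,6,in); (1,8,in); (5,8,in); (6,0,out); (11,1,on); (13,2,on); (14,2,on); (15,0,on); (16,0,on)
step 3: rule r1; match: 0->6, 1->1, 2->0, 3->11; deleted nodes 11; deleted edges (11,1,on); added nodes 17; added edges (17,0,on); result: nodes: 0:P, 1:P, 2:P, 5:P, 6:t1, 8:t2, 13:tok, 14:tok, 15:tok, 16:tok, 17:tok edges: (1,6,in); (1,8,in); (5,8,in); (6,0,out); (13,2,on); (14,2,on); (15,0,on); (16,0,on); (17,0,on)
final:
nodes: 0:P, 1:P, 2:P, 5:P, 6:t1, 8:t2, 13:tok, 14:tok, 15:tok, 16:tok, 17:tok
edges: (1,6,in); (1,8,in); (5,8,in); (6,0,out); (13,2,on); (14,2,on); (15,0,on); (16,0,on); (17,0,on)
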